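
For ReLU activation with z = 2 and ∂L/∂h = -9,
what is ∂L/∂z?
∂L/∂z = -9

h = ReLU(2) = 2
Since z > 0: ∂h/∂z = 1
∂L/∂z = ∂L/∂h · ∂h/∂z = -9 × 1 = -9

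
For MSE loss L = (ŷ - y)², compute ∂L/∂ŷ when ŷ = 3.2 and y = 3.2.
∂L/∂ŷ = 0.0

∂L/∂ŷ = 2(ŷ - y) = 2(3.2 - 3.2) = 2(0.0) = 0.0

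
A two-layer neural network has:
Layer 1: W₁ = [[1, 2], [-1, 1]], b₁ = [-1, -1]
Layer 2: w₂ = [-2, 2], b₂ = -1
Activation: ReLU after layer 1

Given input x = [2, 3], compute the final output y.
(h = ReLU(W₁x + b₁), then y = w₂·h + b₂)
y = -15

Layer 1 pre-activation: z₁ = [7, 0]
After ReLU: h = [7, 0]
Layer 2 output: y = -2×7 + 2×0 + -1 = -15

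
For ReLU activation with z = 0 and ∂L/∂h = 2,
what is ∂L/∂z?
∂L/∂z = 0

h = ReLU(0) = 0
At z = 0: ∂h/∂z = 0 (by convention)
∂L/∂z = ∂L/∂h · ∂h/∂z = 2 × 0 = 0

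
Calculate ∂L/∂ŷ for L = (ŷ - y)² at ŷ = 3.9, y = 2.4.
∂L/∂ŷ = 3.0

∂L/∂ŷ = 2(ŷ - y) = 2(3.9 - 2.4) = 2(1.5) = 3.0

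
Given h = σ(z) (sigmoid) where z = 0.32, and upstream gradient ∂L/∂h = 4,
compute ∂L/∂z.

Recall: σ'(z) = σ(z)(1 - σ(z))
∂L/∂z = 0.9748

σ(0.32) = 0.5793
σ'(0.32) = σ(0.32)(1 - σ(0.32)) = 0.5793 × 0.4207 = 0.2437
∂L/∂z = ∂L/∂h · σ'(z) = 4 × 0.2437 = 0.9748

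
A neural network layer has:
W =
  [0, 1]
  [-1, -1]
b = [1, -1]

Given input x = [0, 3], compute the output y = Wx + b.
y = [4, -4]

Wx = [0×0 + 1×3, -1×0 + -1×3]
   = [3, -3]
y = Wx + b = [3 + 1, -3 + -1] = [4, -4]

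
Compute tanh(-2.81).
-0.9928

tanh(-2.81) = (e^(-2.81) - e^(2.81))/(e^(-2.81) + e^(2.81)) = -0.9928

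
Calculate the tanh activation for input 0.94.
0.7352

tanh(0.94) = (e^(0.94) - e^(-0.94))/(e^(0.94) + e^(-0.94)) = 0.7352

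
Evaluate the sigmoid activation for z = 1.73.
0.8494

sigmoid(1.73) = 1/(1 + e^(-1.73)) = 1/(1 + 0.1773) = 0.8494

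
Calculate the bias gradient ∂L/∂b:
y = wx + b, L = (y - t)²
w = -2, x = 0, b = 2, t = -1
∂L/∂b = 6

y = wx + b = (-2)(0) + 2 = 2
∂L/∂y = 2(y - t) = 2(2 - -1) = 6
∂y/∂b = 1
∂L/∂b = ∂L/∂y · ∂y/∂b = 6 × 1 = 6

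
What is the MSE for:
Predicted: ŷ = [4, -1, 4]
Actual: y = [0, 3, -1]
MSE = 19

MSE = (1/3)((4-0)² + (-1-3)² + (4--1)²) = (1/3)(16 + 16 + 25) = 19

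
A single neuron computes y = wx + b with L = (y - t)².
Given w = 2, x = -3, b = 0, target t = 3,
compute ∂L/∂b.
∂L/∂b = -18

y = wx + b = (2)(-3) + 0 = -6
∂L/∂y = 2(y - t) = 2(-6 - 3) = -18
∂y/∂b = 1
∂L/∂b = ∂L/∂y · ∂y/∂b = -18 × 1 = -18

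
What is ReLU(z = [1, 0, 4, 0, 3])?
h = [1, 0, 4, 0, 3]

ReLU applied element-wise: max(0,1)=1, max(0,0)=0, max(0,4)=4, max(0,0)=0, max(0,3)=3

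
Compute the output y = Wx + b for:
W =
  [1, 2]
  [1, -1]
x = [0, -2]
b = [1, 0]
y = [-3, 2]

Wx = [1×0 + 2×-2, 1×0 + -1×-2]
   = [-4, 2]
y = Wx + b = [-4 + 1, 2 + 0] = [-3, 2]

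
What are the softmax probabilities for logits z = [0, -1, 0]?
p = [0.4223, 0.1554, 0.4223]

exp(z) = [1, 0.3679, 1]
Sum = 2.368
p = [0.4223, 0.1554, 0.4223]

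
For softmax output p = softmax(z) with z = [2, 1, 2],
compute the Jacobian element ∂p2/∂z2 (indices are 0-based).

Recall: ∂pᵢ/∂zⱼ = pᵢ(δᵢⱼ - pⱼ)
∂p2/∂z2 = 0.244

p = softmax(z) = [0.4223, 0.1554, 0.4223]
p2 = 0.4223

∂p2/∂z2 = p2(1 - p2) = 0.4223 × (1 - 0.4223) = 0.244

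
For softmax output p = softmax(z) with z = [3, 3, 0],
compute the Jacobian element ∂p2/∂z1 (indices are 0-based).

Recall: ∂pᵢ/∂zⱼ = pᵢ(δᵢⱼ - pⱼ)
∂p2/∂z1 = -0.01185

p = softmax(z) = [0.4879, 0.4879, 0.02429]
p2 = 0.02429, p1 = 0.4879

∂p2/∂z1 = -p2 × p1 = -0.02429 × 0.4879 = -0.01185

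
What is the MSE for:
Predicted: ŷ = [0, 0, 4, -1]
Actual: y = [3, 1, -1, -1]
MSE = 8.75

MSE = (1/4)((0-3)² + (0-1)² + (4--1)² + (-1--1)²) = (1/4)(9 + 1 + 25 + 0) = 8.75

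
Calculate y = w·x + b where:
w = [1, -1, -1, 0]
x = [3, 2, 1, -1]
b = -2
y = -2

y = (1)(3) + (-1)(2) + (-1)(1) + (0)(-1) + -2 = -2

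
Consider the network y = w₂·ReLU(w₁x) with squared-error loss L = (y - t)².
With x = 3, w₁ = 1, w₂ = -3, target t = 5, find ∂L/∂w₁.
∂L/∂w₁ = 252

Forward pass:
z = w₁x = 1×3 = 3
h = ReLU(3) = 3
y = w₂h = -3×3 = -9

Backward pass:
∂L/∂y = 2(y - t) = 2(-9 - 5) = -28
∂y/∂h = w₂ = -3
∂h/∂z = 1 (ReLU derivative)
∂z/∂w₁ = x = 3

∂L/∂w₁ = -28 × -3 × 1 × 3 = 252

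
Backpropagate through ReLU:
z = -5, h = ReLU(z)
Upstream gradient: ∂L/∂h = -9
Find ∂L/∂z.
∂L/∂z = 0

h = ReLU(-5) = 0
Since z < 0: ∂h/∂z = 0
∂L/∂z = ∂L/∂h · ∂h/∂z = -9 × 0 = 0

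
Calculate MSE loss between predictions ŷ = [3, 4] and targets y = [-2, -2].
MSE = 30.5

MSE = (1/2)((3--2)² + (4--2)²) = (1/2)(25 + 36) = 30.5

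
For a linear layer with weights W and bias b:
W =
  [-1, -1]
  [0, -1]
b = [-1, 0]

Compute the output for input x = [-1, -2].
y = [2, 2]

Wx = [-1×-1 + -1×-2, 0×-1 + -1×-2]
   = [3, 2]
y = Wx + b = [3 + -1, 2 + 0] = [2, 2]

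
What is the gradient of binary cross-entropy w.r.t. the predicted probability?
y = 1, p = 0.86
∂L/∂p = -1.163

∂L/∂p = -y/p + (1-y)/(1-p) = -1/0.86 + 0 = -1.163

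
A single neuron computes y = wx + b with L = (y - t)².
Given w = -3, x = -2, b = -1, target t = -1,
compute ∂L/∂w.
∂L/∂w = -24

y = wx + b = (-3)(-2) + -1 = 5
∂L/∂y = 2(y - t) = 2(5 - -1) = 12
∂y/∂w = x = -2
∂L/∂w = ∂L/∂y · ∂y/∂w = 12 × -2 = -24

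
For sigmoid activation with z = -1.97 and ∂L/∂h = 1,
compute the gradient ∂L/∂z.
∂L/∂z = 0.1074

σ(-1.97) = 0.1224
σ'(-1.97) = σ(-1.97)(1 - σ(-1.97)) = 0.1224 × 0.8776 = 0.1074
∂L/∂z = ∂L/∂h · σ'(z) = 1 × 0.1074 = 0.1074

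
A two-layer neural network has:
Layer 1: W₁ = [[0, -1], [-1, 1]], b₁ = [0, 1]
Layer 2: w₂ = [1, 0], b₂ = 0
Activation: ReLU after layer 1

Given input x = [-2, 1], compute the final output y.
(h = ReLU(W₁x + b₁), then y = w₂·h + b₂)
y = 0

Layer 1 pre-activation: z₁ = [-1, 4]
After ReLU: h = [0, 4]
Layer 2 output: y = 1×0 + 0×4 + 0 = 0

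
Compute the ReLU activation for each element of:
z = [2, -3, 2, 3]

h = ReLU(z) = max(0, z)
h = [2, 0, 2, 3]

ReLU applied element-wise: max(0,2)=2, max(0,-3)=0, max(0,2)=2, max(0,3)=3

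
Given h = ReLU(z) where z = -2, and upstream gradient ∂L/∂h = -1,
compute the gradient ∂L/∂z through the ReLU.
∂L/∂z = 0

h = ReLU(-2) = 0
Since z < 0: ∂h/∂z = 0
∂L/∂z = ∂L/∂h · ∂h/∂z = -1 × 0 = 0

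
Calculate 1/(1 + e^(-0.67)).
0.6615

sigmoid(0.67) = 1/(1 + e^(-0.67)) = 1/(1 + 0.5117) = 0.6615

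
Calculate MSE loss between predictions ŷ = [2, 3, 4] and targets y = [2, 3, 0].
MSE = 5.333

MSE = (1/3)((2-2)² + (3-3)² + (4-0)²) = (1/3)(0 + 0 + 16) = 5.333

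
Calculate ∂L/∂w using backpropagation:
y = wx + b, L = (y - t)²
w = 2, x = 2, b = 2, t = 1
∂L/∂w = 20

y = wx + b = (2)(2) + 2 = 6
∂L/∂y = 2(y - t) = 2(6 - 1) = 10
∂y/∂w = x = 2
∂L/∂w = ∂L/∂y · ∂y/∂w = 10 × 2 = 20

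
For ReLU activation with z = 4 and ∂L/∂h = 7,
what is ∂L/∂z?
∂L/∂z = 7

h = ReLU(4) = 4
Since z > 0: ∂h/∂z = 1
∂L/∂z = ∂L/∂h · ∂h/∂z = 7 × 1 = 7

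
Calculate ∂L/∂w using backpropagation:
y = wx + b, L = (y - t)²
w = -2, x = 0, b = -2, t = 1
∂L/∂w = 0

y = wx + b = (-2)(0) + -2 = -2
∂L/∂y = 2(y - t) = 2(-2 - 1) = -6
∂y/∂w = x = 0
∂L/∂w = ∂L/∂y · ∂y/∂w = -6 × 0 = 0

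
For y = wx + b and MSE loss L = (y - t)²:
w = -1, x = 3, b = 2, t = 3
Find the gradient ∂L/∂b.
∂L/∂b = -8

y = wx + b = (-1)(3) + 2 = -1
∂L/∂y = 2(y - t) = 2(-1 - 3) = -8
∂y/∂b = 1
∂L/∂b = ∂L/∂y · ∂y/∂b = -8 × 1 = -8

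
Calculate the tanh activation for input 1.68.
0.9329

tanh(1.68) = (e^(1.68) - e^(-1.68))/(e^(1.68) + e^(-1.68)) = 0.9329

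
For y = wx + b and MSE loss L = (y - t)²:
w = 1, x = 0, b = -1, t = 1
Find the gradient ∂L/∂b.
∂L/∂b = -4

y = wx + b = (1)(0) + -1 = -1
∂L/∂y = 2(y - t) = 2(-1 - 1) = -4
∂y/∂b = 1
∂L/∂b = ∂L/∂y · ∂y/∂b = -4 × 1 = -4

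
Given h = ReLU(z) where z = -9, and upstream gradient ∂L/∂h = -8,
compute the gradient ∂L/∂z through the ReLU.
∂L/∂z = 0

h = ReLU(-9) = 0
Since z < 0: ∂h/∂z = 0
∂L/∂z = ∂L/∂h · ∂h/∂z = -8 × 0 = 0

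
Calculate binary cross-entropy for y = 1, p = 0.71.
L = 0.3425

L = -1·log(0.71) - 0·log(0.29) = -log(0.71) = 0.3425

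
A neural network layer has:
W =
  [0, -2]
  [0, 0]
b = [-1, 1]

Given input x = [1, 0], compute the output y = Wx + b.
y = [-1, 1]

Wx = [0×1 + -2×0, 0×1 + 0×0]
   = [0, 0]
y = Wx + b = [0 + -1, 0 + 1] = [-1, 1]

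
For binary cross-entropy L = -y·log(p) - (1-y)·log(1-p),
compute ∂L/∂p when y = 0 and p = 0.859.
∂L/∂p = 7.092

∂L/∂p = -y/p + (1-y)/(1-p) = 0 + 1/0.141 = 7.092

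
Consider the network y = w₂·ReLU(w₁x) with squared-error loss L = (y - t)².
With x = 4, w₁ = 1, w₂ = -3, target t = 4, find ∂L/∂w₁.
∂L/∂w₁ = 384

Forward pass:
z = w₁x = 1×4 = 4
h = ReLU(4) = 4
y = w₂h = -3×4 = -12

Backward pass:
∂L/∂y = 2(y - t) = 2(-12 - 4) = -32
∂y/∂h = w₂ = -3
∂h/∂z = 1 (ReLU derivative)
∂z/∂w₁ = x = 4

∂L/∂w₁ = -32 × -3 × 1 × 4 = 384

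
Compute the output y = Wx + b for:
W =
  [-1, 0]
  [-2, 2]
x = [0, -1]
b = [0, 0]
y = [0, -2]

Wx = [-1×0 + 0×-1, -2×0 + 2×-1]
   = [0, -2]
y = Wx + b = [0 + 0, -2 + 0] = [0, -2]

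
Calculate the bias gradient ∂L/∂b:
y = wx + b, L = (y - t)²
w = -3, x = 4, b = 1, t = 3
∂L/∂b = -28

y = wx + b = (-3)(4) + 1 = -11
∂L/∂y = 2(y - t) = 2(-11 - 3) = -28
∂y/∂b = 1
∂L/∂b = ∂L/∂y · ∂y/∂b = -28 × 1 = -28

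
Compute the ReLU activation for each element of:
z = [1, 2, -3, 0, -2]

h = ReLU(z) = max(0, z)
h = [1, 2, 0, 0, 0]

ReLU applied element-wise: max(0,1)=1, max(0,2)=2, max(0,-3)=0, max(0,0)=0, max(0,-2)=0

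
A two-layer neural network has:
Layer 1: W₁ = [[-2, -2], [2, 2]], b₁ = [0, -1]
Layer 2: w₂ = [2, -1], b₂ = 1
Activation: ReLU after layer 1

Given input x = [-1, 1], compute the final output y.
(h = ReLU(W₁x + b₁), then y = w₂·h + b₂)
y = 1

Layer 1 pre-activation: z₁ = [0, -1]
After ReLU: h = [0, 0]
Layer 2 output: y = 2×0 + -1×0 + 1 = 1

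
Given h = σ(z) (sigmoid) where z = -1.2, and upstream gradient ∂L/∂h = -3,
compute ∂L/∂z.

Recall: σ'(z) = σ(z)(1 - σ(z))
∂L/∂z = -0.5337

σ(-1.2) = 0.2315
σ'(-1.2) = σ(-1.2)(1 - σ(-1.2)) = 0.2315 × 0.7685 = 0.1779
∂L/∂z = ∂L/∂h · σ'(z) = -3 × 0.1779 = -0.5337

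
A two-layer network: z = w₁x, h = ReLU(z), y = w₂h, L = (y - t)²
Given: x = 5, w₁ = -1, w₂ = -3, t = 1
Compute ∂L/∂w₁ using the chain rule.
∂L/∂w₁ = 0

Forward pass:
z = w₁x = -1×5 = -5
h = ReLU(-5) = 0
y = w₂h = -3×0 = 0

Backward pass:
∂L/∂y = 2(y - t) = 2(0 - 1) = -2
∂y/∂h = w₂ = -3
∂h/∂z = 0 (ReLU derivative)
∂z/∂w₁ = x = 5

∂L/∂w₁ = -2 × -3 × 0 × 5 = 0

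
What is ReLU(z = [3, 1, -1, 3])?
h = [3, 1, 0, 3]

ReLU applied element-wise: max(0,3)=3, max(0,1)=1, max(0,-1)=0, max(0,3)=3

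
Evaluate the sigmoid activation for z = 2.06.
0.887

sigmoid(2.06) = 1/(1 + e^(-2.06)) = 1/(1 + 0.1275) = 0.887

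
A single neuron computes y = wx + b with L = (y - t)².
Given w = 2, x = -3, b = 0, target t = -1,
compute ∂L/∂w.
∂L/∂w = 30

y = wx + b = (2)(-3) + 0 = -6
∂L/∂y = 2(y - t) = 2(-6 - -1) = -10
∂y/∂w = x = -3
∂L/∂w = ∂L/∂y · ∂y/∂w = -10 × -3 = 30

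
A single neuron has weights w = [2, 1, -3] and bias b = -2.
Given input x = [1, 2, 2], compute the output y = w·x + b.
y = -4

y = (2)(1) + (1)(2) + (-3)(2) + -2 = -4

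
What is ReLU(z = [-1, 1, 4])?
h = [0, 1, 4]

ReLU applied element-wise: max(0,-1)=0, max(0,1)=1, max(0,4)=4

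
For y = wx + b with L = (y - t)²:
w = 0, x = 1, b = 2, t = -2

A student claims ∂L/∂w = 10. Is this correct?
Incorrect

y = (0)(1) + 2 = 2
∂L/∂y = 2(y - t) = 2(2 - -2) = 8
∂y/∂w = x = 1
∂L/∂w = 8 × 1 = 8

Claimed value: 10
Incorrect: The correct gradient is 8.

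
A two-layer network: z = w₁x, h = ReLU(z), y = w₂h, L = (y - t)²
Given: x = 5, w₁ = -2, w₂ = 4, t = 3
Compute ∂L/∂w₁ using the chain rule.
∂L/∂w₁ = 0

Forward pass:
z = w₁x = -2×5 = -10
h = ReLU(-10) = 0
y = w₂h = 4×0 = 0

Backward pass:
∂L/∂y = 2(y - t) = 2(0 - 3) = -6
∂y/∂h = w₂ = 4
∂h/∂z = 0 (ReLU derivative)
∂z/∂w₁ = x = 5

∂L/∂w₁ = -6 × 4 × 0 × 5 = 0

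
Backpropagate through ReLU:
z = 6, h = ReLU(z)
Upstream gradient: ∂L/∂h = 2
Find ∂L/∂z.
∂L/∂z = 2

h = ReLU(6) = 6
Since z > 0: ∂h/∂z = 1
∂L/∂z = ∂L/∂h · ∂h/∂z = 2 × 1 = 2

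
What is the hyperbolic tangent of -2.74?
-0.9917

tanh(-2.74) = (e^(-2.74) - e^(2.74))/(e^(-2.74) + e^(2.74)) = -0.9917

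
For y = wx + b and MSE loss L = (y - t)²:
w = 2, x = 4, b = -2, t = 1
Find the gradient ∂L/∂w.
∂L/∂w = 40

y = wx + b = (2)(4) + -2 = 6
∂L/∂y = 2(y - t) = 2(6 - 1) = 10
∂y/∂w = x = 4
∂L/∂w = ∂L/∂y · ∂y/∂w = 10 × 4 = 40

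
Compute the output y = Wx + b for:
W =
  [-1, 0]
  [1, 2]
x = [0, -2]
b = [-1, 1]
y = [-1, -3]

Wx = [-1×0 + 0×-2, 1×0 + 2×-2]
   = [0, -4]
y = Wx + b = [0 + -1, -4 + 1] = [-1, -3]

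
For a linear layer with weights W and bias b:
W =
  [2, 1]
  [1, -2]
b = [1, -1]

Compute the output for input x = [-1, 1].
y = [0, -4]

Wx = [2×-1 + 1×1, 1×-1 + -2×1]
   = [-1, -3]
y = Wx + b = [-1 + 1, -3 + -1] = [0, -4]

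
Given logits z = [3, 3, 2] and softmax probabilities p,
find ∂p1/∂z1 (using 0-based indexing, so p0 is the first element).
∂p1/∂z1 = 0.244

p = softmax(z) = [0.4223, 0.4223, 0.1554]
p1 = 0.4223

∂p1/∂z1 = p1(1 - p1) = 0.4223 × (1 - 0.4223) = 0.244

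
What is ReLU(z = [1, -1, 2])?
h = [1, 0, 2]

ReLU applied element-wise: max(0,1)=1, max(0,-1)=0, max(0,2)=2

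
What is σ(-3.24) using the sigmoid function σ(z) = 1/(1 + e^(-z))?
0.03769

sigmoid(-3.24) = 1/(1 + e^(3.24)) = 1/(1 + 25.53) = 0.03769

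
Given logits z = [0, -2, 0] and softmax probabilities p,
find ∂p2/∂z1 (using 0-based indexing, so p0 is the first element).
∂p2/∂z1 = -0.02968

p = softmax(z) = [0.4683, 0.06338, 0.4683]
p2 = 0.4683, p1 = 0.06338

∂p2/∂z1 = -p2 × p1 = -0.4683 × 0.06338 = -0.02968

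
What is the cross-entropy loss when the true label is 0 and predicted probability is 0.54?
L = 0.7765

L = -0·log(0.54) - 1·log(0.46) = -log(0.46) = 0.7765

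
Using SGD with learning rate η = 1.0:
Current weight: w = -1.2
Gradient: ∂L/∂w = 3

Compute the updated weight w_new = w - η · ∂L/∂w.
w_new = -4.2

w_new = w - η·∂L/∂w = -1.2 - 1.0×(3) = -1.2 - (3) = -4.2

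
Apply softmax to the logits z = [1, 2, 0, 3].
p = [0.0871, 0.2369, 0.0321, 0.6439]

exp(z) = [2.718, 7.389, 1, 20.09]
Sum = 31.19
p = [0.0871, 0.2369, 0.0321, 0.6439]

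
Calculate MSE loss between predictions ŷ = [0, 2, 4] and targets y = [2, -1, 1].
MSE = 7.333

MSE = (1/3)((0-2)² + (2--1)² + (4-1)²) = (1/3)(4 + 9 + 9) = 7.333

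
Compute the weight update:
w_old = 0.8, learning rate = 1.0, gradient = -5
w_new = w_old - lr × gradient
w_new = 5.8

w_new = w - η·∂L/∂w = 0.8 - 1.0×(-5) = 0.8 - (-5) = 5.8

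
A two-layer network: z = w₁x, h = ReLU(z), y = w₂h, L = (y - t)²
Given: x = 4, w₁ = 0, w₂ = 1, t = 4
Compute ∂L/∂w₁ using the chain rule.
∂L/∂w₁ = 0

Forward pass:
z = w₁x = 0×4 = 0
h = ReLU(0) = 0
y = w₂h = 1×0 = 0

Backward pass:
∂L/∂y = 2(y - t) = 2(0 - 4) = -8
∂y/∂h = w₂ = 1
∂h/∂z = 0 (ReLU derivative)
∂z/∂w₁ = x = 4

∂L/∂w₁ = -8 × 1 × 0 × 4 = 0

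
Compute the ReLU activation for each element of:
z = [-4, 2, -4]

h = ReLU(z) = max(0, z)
h = [0, 2, 0]

ReLU applied element-wise: max(0,-4)=0, max(0,2)=2, max(0,-4)=0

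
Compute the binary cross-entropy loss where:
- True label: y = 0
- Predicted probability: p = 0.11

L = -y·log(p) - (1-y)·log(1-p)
L = 0.1165

L = -0·log(0.11) - 1·log(0.89) = -log(0.89) = 0.1165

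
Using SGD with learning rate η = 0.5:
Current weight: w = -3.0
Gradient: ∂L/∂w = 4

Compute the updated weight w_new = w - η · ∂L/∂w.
w_new = -5

w_new = w - η·∂L/∂w = -3.0 - 0.5×(4) = -3.0 - (2) = -5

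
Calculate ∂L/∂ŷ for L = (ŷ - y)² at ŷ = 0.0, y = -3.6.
∂L/∂ŷ = 7.2

∂L/∂ŷ = 2(ŷ - y) = 2(0.0 - -3.6) = 2(3.6) = 7.2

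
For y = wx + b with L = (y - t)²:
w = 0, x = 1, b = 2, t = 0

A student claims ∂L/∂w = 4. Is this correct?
Correct

y = (0)(1) + 2 = 2
∂L/∂y = 2(y - t) = 2(2 - 0) = 4
∂y/∂w = x = 1
∂L/∂w = 4 × 1 = 4

Claimed value: 4
Correct: The correct gradient is 4.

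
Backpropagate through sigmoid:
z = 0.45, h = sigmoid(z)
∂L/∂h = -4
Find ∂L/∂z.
∂L/∂z = -0.951

σ(0.45) = 0.6106
σ'(0.45) = σ(0.45)(1 - σ(0.45)) = 0.6106 × 0.3894 = 0.2378
∂L/∂z = ∂L/∂h · σ'(z) = -4 × 0.2378 = -0.951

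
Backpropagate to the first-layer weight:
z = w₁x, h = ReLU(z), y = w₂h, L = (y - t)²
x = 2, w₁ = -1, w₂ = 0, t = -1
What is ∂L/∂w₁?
∂L/∂w₁ = 0

Forward pass:
z = w₁x = -1×2 = -2
h = ReLU(-2) = 0
y = w₂h = 0×0 = 0

Backward pass:
∂L/∂y = 2(y - t) = 2(0 - -1) = 2
∂y/∂h = w₂ = 0
∂h/∂z = 0 (ReLU derivative)
∂z/∂w₁ = x = 2

∂L/∂w₁ = 2 × 0 × 0 × 2 = 0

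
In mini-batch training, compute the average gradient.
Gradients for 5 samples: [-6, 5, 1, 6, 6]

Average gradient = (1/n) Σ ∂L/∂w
Average gradient = 2.4

Average = (1/5)(-6 + 5 + 1 + 6 + 6) = 12/5 = 2.4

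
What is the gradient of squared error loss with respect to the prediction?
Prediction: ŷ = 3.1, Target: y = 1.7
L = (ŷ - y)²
∂L/∂ŷ = 2.8

∂L/∂ŷ = 2(ŷ - y) = 2(3.1 - 1.7) = 2(1.4) = 2.8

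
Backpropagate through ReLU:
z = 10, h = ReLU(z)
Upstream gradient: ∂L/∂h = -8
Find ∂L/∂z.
∂L/∂z = -8

h = ReLU(10) = 10
Since z > 0: ∂h/∂z = 1
∂L/∂z = ∂L/∂h · ∂h/∂z = -8 × 1 = -8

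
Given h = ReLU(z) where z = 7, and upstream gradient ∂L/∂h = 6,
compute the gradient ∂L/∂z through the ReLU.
∂L/∂z = 6

h = ReLU(7) = 7
Since z > 0: ∂h/∂z = 1
∂L/∂z = ∂L/∂h · ∂h/∂z = 6 × 1 = 6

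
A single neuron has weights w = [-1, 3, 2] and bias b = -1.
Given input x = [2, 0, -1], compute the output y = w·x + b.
y = -5

y = (-1)(2) + (3)(0) + (2)(-1) + -1 = -5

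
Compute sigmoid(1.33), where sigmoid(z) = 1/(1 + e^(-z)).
0.7908

sigmoid(1.33) = 1/(1 + e^(-1.33)) = 1/(1 + 0.2645) = 0.7908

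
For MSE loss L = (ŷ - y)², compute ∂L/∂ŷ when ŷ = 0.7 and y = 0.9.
∂L/∂ŷ = -0.4

∂L/∂ŷ = 2(ŷ - y) = 2(0.7 - 0.9) = 2(-0.2) = -0.4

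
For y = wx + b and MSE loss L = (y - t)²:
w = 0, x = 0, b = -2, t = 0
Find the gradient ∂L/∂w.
∂L/∂w = 0

y = wx + b = (0)(0) + -2 = -2
∂L/∂y = 2(y - t) = 2(-2 - 0) = -4
∂y/∂w = x = 0
∂L/∂w = ∂L/∂y · ∂y/∂w = -4 × 0 = 0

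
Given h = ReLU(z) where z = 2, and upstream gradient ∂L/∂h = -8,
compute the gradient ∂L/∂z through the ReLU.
∂L/∂z = -8

h = ReLU(2) = 2
Since z > 0: ∂h/∂z = 1
∂L/∂z = ∂L/∂h · ∂h/∂z = -8 × 1 = -8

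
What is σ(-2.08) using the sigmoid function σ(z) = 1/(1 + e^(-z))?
0.1111

sigmoid(-2.08) = 1/(1 + e^(2.08)) = 1/(1 + 8.004) = 0.1111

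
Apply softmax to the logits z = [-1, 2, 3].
p = [0.0132, 0.2654, 0.7214]

exp(z) = [0.3679, 7.389, 20.09]
Sum = 27.84
p = [0.0132, 0.2654, 0.7214]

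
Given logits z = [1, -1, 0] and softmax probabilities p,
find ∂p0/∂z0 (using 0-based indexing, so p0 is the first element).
∂p0/∂z0 = 0.2227

p = softmax(z) = [0.6652, 0.09003, 0.2447]
p0 = 0.6652

∂p0/∂z0 = p0(1 - p0) = 0.6652 × (1 - 0.6652) = 0.2227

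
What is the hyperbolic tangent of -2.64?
-0.9899

tanh(-2.64) = (e^(-2.64) - e^(2.64))/(e^(-2.64) + e^(2.64)) = -0.9899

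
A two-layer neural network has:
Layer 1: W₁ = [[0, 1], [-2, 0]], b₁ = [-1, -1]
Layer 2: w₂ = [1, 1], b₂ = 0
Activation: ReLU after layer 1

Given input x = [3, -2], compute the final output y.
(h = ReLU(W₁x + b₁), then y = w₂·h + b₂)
y = 0

Layer 1 pre-activation: z₁ = [-3, -7]
After ReLU: h = [0, 0]
Layer 2 output: y = 1×0 + 1×0 + 0 = 0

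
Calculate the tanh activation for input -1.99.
-0.9633

tanh(-1.99) = (e^(-1.99) - e^(1.99))/(e^(-1.99) + e^(1.99)) = -0.9633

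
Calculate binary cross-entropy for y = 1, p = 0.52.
L = 0.6539

L = -1·log(0.52) - 0·log(0.48) = -log(0.52) = 0.6539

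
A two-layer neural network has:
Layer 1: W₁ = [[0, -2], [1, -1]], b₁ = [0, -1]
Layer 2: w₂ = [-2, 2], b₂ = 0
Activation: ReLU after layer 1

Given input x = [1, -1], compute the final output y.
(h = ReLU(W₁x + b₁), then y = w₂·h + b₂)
y = -2

Layer 1 pre-activation: z₁ = [2, 1]
After ReLU: h = [2, 1]
Layer 2 output: y = -2×2 + 2×1 + 0 = -2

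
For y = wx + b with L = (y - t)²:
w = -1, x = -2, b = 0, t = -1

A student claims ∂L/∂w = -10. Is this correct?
Incorrect

y = (-1)(-2) + 0 = 2
∂L/∂y = 2(y - t) = 2(2 - -1) = 6
∂y/∂w = x = -2
∂L/∂w = 6 × -2 = -12

Claimed value: -10
Incorrect: The correct gradient is -12.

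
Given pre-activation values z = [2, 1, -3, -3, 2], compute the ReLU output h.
h = [2, 1, 0, 0, 2]

ReLU applied element-wise: max(0,2)=2, max(0,1)=1, max(0,-3)=0, max(0,-3)=0, max(0,2)=2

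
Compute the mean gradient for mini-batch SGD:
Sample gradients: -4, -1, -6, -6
Average gradient = -4.25

Average = (1/4)(-4 + -1 + -6 + -6) = -17/4 = -4.25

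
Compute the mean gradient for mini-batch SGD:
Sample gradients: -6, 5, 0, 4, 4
Average gradient = 1.4

Average = (1/5)(-6 + 5 + 0 + 4 + 4) = 7/5 = 1.4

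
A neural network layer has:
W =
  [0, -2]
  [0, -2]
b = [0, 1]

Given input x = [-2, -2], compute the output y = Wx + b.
y = [4, 5]

Wx = [0×-2 + -2×-2, 0×-2 + -2×-2]
   = [4, 4]
y = Wx + b = [4 + 0, 4 + 1] = [4, 5]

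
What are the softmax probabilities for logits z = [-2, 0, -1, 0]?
p = [0.0541, 0.3995, 0.147, 0.3995]

exp(z) = [0.1353, 1, 0.3679, 1]
Sum = 2.503
p = [0.0541, 0.3995, 0.147, 0.3995]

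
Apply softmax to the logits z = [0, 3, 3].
p = [0.0243, 0.4879, 0.4879]

exp(z) = [1, 20.09, 20.09]
Sum = 41.17
p = [0.0243, 0.4879, 0.4879]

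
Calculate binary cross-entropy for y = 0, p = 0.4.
L = 0.5108

L = -0·log(0.4) - 1·log(0.6) = -log(0.6) = 0.5108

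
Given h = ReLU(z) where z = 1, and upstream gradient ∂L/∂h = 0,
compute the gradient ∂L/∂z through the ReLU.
∂L/∂z = 0

h = ReLU(1) = 1
Since z > 0: ∂h/∂z = 1
∂L/∂z = ∂L/∂h · ∂h/∂z = 0 × 1 = 0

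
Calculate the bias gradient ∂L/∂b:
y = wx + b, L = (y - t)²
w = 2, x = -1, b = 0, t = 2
∂L/∂b = -8

y = wx + b = (2)(-1) + 0 = -2
∂L/∂y = 2(y - t) = 2(-2 - 2) = -8
∂y/∂b = 1
∂L/∂b = ∂L/∂y · ∂y/∂b = -8 × 1 = -8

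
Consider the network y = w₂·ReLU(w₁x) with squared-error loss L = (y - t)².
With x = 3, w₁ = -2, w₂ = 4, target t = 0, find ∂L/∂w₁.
∂L/∂w₁ = 0

Forward pass:
z = w₁x = -2×3 = -6
h = ReLU(-6) = 0
y = w₂h = 4×0 = 0

Backward pass:
∂L/∂y = 2(y - t) = 2(0 - 0) = 0
∂y/∂h = w₂ = 4
∂h/∂z = 0 (ReLU derivative)
∂z/∂w₁ = x = 3

∂L/∂w₁ = 0 × 4 × 0 × 3 = 0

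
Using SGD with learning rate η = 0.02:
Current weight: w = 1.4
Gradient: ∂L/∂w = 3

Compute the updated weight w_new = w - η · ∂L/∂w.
w_new = 1.34

w_new = w - η·∂L/∂w = 1.4 - 0.02×(3) = 1.4 - (0.06) = 1.34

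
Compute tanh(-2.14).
-0.9727

tanh(-2.14) = (e^(-2.14) - e^(2.14))/(e^(-2.14) + e^(2.14)) = -0.9727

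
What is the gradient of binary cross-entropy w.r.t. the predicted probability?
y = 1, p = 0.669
∂L/∂p = -1.495

∂L/∂p = -y/p + (1-y)/(1-p) = -1/0.669 + 0 = -1.495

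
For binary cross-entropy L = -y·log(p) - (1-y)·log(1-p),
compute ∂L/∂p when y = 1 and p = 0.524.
∂L/∂p = -1.908

∂L/∂p = -y/p + (1-y)/(1-p) = -1/0.524 + 0 = -1.908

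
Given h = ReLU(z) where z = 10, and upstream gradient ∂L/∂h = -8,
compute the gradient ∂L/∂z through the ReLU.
∂L/∂z = -8

h = ReLU(10) = 10
Since z > 0: ∂h/∂z = 1
∂L/∂z = ∂L/∂h · ∂h/∂z = -8 × 1 = -8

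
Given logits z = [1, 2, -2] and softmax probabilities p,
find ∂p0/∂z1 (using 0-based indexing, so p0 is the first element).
∂p0/∂z1 = -0.1915

p = softmax(z) = [0.2654, 0.7214, 0.01321]
p0 = 0.2654, p1 = 0.7214

∂p0/∂z1 = -p0 × p1 = -0.2654 × 0.7214 = -0.1915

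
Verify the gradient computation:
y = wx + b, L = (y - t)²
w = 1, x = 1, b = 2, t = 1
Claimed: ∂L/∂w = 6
Incorrect

y = (1)(1) + 2 = 3
∂L/∂y = 2(y - t) = 2(3 - 1) = 4
∂y/∂w = x = 1
∂L/∂w = 4 × 1 = 4

Claimed value: 6
Incorrect: The correct gradient is 4.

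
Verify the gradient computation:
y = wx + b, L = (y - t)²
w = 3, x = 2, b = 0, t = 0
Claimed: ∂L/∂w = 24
Correct

y = (3)(2) + 0 = 6
∂L/∂y = 2(y - t) = 2(6 - 0) = 12
∂y/∂w = x = 2
∂L/∂w = 12 × 2 = 24

Claimed value: 24
Correct: The correct gradient is 24.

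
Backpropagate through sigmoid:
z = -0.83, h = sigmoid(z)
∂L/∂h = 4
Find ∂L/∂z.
∂L/∂z = 0.8458

σ(-0.83) = 0.3036
σ'(-0.83) = σ(-0.83)(1 - σ(-0.83)) = 0.3036 × 0.6964 = 0.2114
∂L/∂z = ∂L/∂h · σ'(z) = 4 × 0.2114 = 0.8458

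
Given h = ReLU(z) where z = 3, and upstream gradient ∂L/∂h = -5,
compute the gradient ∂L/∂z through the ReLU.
∂L/∂z = -5

h = ReLU(3) = 3
Since z > 0: ∂h/∂z = 1
∂L/∂z = ∂L/∂h · ∂h/∂z = -5 × 1 = -5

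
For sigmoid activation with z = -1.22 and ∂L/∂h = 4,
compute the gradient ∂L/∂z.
∂L/∂z = 0.7039

σ(-1.22) = 0.2279
σ'(-1.22) = σ(-1.22)(1 - σ(-1.22)) = 0.2279 × 0.7721 = 0.176
∂L/∂z = ∂L/∂h · σ'(z) = 4 × 0.176 = 0.7039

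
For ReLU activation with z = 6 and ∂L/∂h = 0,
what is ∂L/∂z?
∂L/∂z = 0

h = ReLU(6) = 6
Since z > 0: ∂h/∂z = 1
∂L/∂z = ∂L/∂h · ∂h/∂z = 0 × 1 = 0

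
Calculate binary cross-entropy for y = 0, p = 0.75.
L = 1.386

L = -0·log(0.75) - 1·log(0.25) = -log(0.25) = 1.386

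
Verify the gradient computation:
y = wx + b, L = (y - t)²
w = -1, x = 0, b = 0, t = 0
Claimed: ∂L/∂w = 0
Correct

y = (-1)(0) + 0 = 0
∂L/∂y = 2(y - t) = 2(0 - 0) = 0
∂y/∂w = x = 0
∂L/∂w = 0 × 0 = 0

Claimed value: 0
Correct: The correct gradient is 0.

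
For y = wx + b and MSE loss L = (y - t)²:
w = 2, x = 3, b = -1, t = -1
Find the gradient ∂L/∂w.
∂L/∂w = 36

y = wx + b = (2)(3) + -1 = 5
∂L/∂y = 2(y - t) = 2(5 - -1) = 12
∂y/∂w = x = 3
∂L/∂w = ∂L/∂y · ∂y/∂w = 12 × 3 = 36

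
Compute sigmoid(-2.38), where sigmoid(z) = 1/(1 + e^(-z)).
0.08471

sigmoid(-2.38) = 1/(1 + e^(2.38)) = 1/(1 + 10.8) = 0.08471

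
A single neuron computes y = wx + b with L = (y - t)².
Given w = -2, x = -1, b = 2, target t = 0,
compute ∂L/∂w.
∂L/∂w = -8

y = wx + b = (-2)(-1) + 2 = 4
∂L/∂y = 2(y - t) = 2(4 - 0) = 8
∂y/∂w = x = -1
∂L/∂w = ∂L/∂y · ∂y/∂w = 8 × -1 = -8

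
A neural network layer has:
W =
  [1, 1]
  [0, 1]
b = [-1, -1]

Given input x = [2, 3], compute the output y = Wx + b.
y = [4, 2]

Wx = [1×2 + 1×3, 0×2 + 1×3]
   = [5, 3]
y = Wx + b = [5 + -1, 3 + -1] = [4, 2]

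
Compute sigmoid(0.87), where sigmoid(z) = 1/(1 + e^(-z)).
0.7047

sigmoid(0.87) = 1/(1 + e^(-0.87)) = 1/(1 + 0.419) = 0.7047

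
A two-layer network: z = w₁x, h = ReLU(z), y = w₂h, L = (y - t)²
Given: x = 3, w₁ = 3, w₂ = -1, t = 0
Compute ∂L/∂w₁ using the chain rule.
∂L/∂w₁ = 54

Forward pass:
z = w₁x = 3×3 = 9
h = ReLU(9) = 9
y = w₂h = -1×9 = -9

Backward pass:
∂L/∂y = 2(y - t) = 2(-9 - 0) = -18
∂y/∂h = w₂ = -1
∂h/∂z = 1 (ReLU derivative)
∂z/∂w₁ = x = 3

∂L/∂w₁ = -18 × -1 × 1 × 3 = 54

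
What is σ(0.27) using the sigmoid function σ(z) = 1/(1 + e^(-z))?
0.5671

sigmoid(0.27) = 1/(1 + e^(-0.27)) = 1/(1 + 0.7634) = 0.5671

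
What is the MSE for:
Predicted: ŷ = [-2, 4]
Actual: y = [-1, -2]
MSE = 18.5

MSE = (1/2)((-2--1)² + (4--2)²) = (1/2)(1 + 36) = 18.5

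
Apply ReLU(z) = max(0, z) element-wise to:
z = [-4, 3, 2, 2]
h = [0, 3, 2, 2]

ReLU applied element-wise: max(0,-4)=0, max(0,3)=3, max(0,2)=2, max(0,2)=2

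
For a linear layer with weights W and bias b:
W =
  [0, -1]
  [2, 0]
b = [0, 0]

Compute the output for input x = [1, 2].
y = [-2, 2]

Wx = [0×1 + -1×2, 2×1 + 0×2]
   = [-2, 2]
y = Wx + b = [-2 + 0, 2 + 0] = [-2, 2]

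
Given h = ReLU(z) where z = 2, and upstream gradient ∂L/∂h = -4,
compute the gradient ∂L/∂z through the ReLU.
∂L/∂z = -4

h = ReLU(2) = 2
Since z > 0: ∂h/∂z = 1
∂L/∂z = ∂L/∂h · ∂h/∂z = -4 × 1 = -4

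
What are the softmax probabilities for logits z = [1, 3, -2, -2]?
p = [0.1178, 0.8705, 0.0059, 0.0059]

exp(z) = [2.718, 20.09, 0.1353, 0.1353]
Sum = 23.07
p = [0.1178, 0.8705, 0.0059, 0.0059]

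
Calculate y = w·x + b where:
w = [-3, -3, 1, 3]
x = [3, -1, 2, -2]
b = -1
y = -11

y = (-3)(3) + (-3)(-1) + (1)(2) + (3)(-2) + -1 = -11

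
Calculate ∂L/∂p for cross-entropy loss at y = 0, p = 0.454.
∂L/∂p = 1.832

∂L/∂p = -y/p + (1-y)/(1-p) = 0 + 1/0.546 = 1.832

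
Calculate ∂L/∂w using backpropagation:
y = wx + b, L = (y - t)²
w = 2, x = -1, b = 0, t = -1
∂L/∂w = 2

y = wx + b = (2)(-1) + 0 = -2
∂L/∂y = 2(y - t) = 2(-2 - -1) = -2
∂y/∂w = x = -1
∂L/∂w = ∂L/∂y · ∂y/∂w = -2 × -1 = 2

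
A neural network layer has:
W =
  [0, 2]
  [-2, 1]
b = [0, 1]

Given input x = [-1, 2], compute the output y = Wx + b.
y = [4, 5]

Wx = [0×-1 + 2×2, -2×-1 + 1×2]
   = [4, 4]
y = Wx + b = [4 + 0, 4 + 1] = [4, 5]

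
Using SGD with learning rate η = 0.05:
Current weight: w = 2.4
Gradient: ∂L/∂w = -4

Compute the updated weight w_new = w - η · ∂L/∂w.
w_new = 2.6

w_new = w - η·∂L/∂w = 2.4 - 0.05×(-4) = 2.4 - (-0.2) = 2.6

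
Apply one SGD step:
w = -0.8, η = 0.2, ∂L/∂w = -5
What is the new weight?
w_new = 0.2

w_new = w - η·∂L/∂w = -0.8 - 0.2×(-5) = -0.8 - (-1) = 0.2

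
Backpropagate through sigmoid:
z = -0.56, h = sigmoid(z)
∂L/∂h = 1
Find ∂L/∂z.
∂L/∂z = 0.2314

σ(-0.56) = 0.3635
σ'(-0.56) = σ(-0.56)(1 - σ(-0.56)) = 0.3635 × 0.6365 = 0.2314
∂L/∂z = ∂L/∂h · σ'(z) = 1 × 0.2314 = 0.2314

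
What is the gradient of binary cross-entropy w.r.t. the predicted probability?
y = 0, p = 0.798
∂L/∂p = 4.95

∂L/∂p = -y/p + (1-y)/(1-p) = 0 + 1/0.202 = 4.95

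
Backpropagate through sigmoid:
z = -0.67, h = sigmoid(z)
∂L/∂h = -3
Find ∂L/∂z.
∂L/∂z = -0.6718

σ(-0.67) = 0.3385
σ'(-0.67) = σ(-0.67)(1 - σ(-0.67)) = 0.3385 × 0.6615 = 0.2239
∂L/∂z = ∂L/∂h · σ'(z) = -3 × 0.2239 = -0.6718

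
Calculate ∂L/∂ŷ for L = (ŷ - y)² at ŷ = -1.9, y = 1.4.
∂L/∂ŷ = -6.6

∂L/∂ŷ = 2(ŷ - y) = 2(-1.9 - 1.4) = 2(-3.3) = -6.6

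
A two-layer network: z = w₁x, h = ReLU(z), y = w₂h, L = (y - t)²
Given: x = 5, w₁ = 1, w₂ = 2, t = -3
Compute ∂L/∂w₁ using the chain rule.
∂L/∂w₁ = 260

Forward pass:
z = w₁x = 1×5 = 5
h = ReLU(5) = 5
y = w₂h = 2×5 = 10

Backward pass:
∂L/∂y = 2(y - t) = 2(10 - -3) = 26
∂y/∂h = w₂ = 2
∂h/∂z = 1 (ReLU derivative)
∂z/∂w₁ = x = 5

∂L/∂w₁ = 26 × 2 × 1 × 5 = 260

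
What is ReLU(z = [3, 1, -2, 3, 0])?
h = [3, 1, 0, 3, 0]

ReLU applied element-wise: max(0,3)=3, max(0,1)=1, max(0,-2)=0, max(0,3)=3, max(0,0)=0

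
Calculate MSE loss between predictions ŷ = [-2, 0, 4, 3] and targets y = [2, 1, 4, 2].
MSE = 4.5

MSE = (1/4)((-2-2)² + (0-1)² + (4-4)² + (3-2)²) = (1/4)(16 + 1 + 0 + 1) = 4.5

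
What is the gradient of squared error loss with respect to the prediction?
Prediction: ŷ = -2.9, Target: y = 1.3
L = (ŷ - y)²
∂L/∂ŷ = -8.4

∂L/∂ŷ = 2(ŷ - y) = 2(-2.9 - 1.3) = 2(-4.2) = -8.4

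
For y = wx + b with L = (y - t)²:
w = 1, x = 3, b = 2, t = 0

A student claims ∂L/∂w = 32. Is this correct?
Incorrect

y = (1)(3) + 2 = 5
∂L/∂y = 2(y - t) = 2(5 - 0) = 10
∂y/∂w = x = 3
∂L/∂w = 10 × 3 = 30

Claimed value: 32
Incorrect: The correct gradient is 30.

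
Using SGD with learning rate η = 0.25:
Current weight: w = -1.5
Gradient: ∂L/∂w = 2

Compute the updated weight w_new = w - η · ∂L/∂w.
w_new = -2

w_new = w - η·∂L/∂w = -1.5 - 0.25×(2) = -1.5 - (0.5) = -2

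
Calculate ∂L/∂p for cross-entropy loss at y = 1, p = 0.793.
∂L/∂p = -1.261

∂L/∂p = -y/p + (1-y)/(1-p) = -1/0.793 + 0 = -1.261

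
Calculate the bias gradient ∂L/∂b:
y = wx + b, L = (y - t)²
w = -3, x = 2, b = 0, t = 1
∂L/∂b = -14

y = wx + b = (-3)(2) + 0 = -6
∂L/∂y = 2(y - t) = 2(-6 - 1) = -14
∂y/∂b = 1
∂L/∂b = ∂L/∂y · ∂y/∂b = -14 × 1 = -14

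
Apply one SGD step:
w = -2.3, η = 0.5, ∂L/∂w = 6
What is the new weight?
w_new = -5.3

w_new = w - η·∂L/∂w = -2.3 - 0.5×(6) = -2.3 - (3) = -5.3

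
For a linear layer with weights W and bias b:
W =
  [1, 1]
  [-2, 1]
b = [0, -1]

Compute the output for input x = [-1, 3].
y = [2, 4]

Wx = [1×-1 + 1×3, -2×-1 + 1×3]
   = [2, 5]
y = Wx + b = [2 + 0, 5 + -1] = [2, 4]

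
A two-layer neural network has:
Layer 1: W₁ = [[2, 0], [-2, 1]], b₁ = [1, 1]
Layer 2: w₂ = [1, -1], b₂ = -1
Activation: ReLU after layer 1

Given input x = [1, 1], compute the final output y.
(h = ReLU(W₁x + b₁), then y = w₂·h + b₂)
y = 2

Layer 1 pre-activation: z₁ = [3, 0]
After ReLU: h = [3, 0]
Layer 2 output: y = 1×3 + -1×0 + -1 = 2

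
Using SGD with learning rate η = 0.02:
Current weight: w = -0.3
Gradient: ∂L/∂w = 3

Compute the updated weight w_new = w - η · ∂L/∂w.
w_new = -0.36

w_new = w - η·∂L/∂w = -0.3 - 0.02×(3) = -0.3 - (0.06) = -0.36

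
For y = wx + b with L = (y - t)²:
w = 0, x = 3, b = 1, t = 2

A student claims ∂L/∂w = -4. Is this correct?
Incorrect

y = (0)(3) + 1 = 1
∂L/∂y = 2(y - t) = 2(1 - 2) = -2
∂y/∂w = x = 3
∂L/∂w = -2 × 3 = -6

Claimed value: -4
Incorrect: The correct gradient is -6.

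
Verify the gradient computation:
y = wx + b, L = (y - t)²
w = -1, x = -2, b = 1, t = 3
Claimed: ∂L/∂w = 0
Correct

y = (-1)(-2) + 1 = 3
∂L/∂y = 2(y - t) = 2(3 - 3) = 0
∂y/∂w = x = -2
∂L/∂w = 0 × -2 = 0

Claimed value: 0
Correct: The correct gradient is 0.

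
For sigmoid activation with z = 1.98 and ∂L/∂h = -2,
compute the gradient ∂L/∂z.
∂L/∂z = -0.2132

σ(1.98) = 0.8787
σ'(1.98) = σ(1.98)(1 - σ(1.98)) = 0.8787 × 0.1213 = 0.1066
∂L/∂z = ∂L/∂h · σ'(z) = -2 × 0.1066 = -0.2132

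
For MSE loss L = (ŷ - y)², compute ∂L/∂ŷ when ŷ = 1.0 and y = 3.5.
∂L/∂ŷ = -5.0

∂L/∂ŷ = 2(ŷ - y) = 2(1.0 - 3.5) = 2(-2.5) = -5.0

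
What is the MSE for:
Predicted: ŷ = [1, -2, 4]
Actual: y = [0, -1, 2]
MSE = 2

MSE = (1/3)((1-0)² + (-2--1)² + (4-2)²) = (1/3)(1 + 1 + 4) = 2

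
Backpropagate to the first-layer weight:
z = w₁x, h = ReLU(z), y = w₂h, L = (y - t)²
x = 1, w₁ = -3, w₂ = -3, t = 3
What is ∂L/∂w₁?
∂L/∂w₁ = 0

Forward pass:
z = w₁x = -3×1 = -3
h = ReLU(-3) = 0
y = w₂h = -3×0 = 0

Backward pass:
∂L/∂y = 2(y - t) = 2(0 - 3) = -6
∂y/∂h = w₂ = -3
∂h/∂z = 0 (ReLU derivative)
∂z/∂w₁ = x = 1

∂L/∂w₁ = -6 × -3 × 0 × 1 = 0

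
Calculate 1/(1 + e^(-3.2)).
0.9608

sigmoid(3.2) = 1/(1 + e^(-3.2)) = 1/(1 + 0.04076) = 0.9608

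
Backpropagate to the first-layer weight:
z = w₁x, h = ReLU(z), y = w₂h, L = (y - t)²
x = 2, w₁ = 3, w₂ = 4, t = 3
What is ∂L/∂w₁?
∂L/∂w₁ = 336

Forward pass:
z = w₁x = 3×2 = 6
h = ReLU(6) = 6
y = w₂h = 4×6 = 24

Backward pass:
∂L/∂y = 2(y - t) = 2(24 - 3) = 42
∂y/∂h = w₂ = 4
∂h/∂z = 1 (ReLU derivative)
∂z/∂w₁ = x = 2

∂L/∂w₁ = 42 × 4 × 1 × 2 = 336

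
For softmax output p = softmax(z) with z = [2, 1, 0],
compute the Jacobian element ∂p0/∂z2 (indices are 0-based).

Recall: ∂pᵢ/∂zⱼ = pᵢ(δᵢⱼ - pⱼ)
∂p0/∂z2 = -0.05989

p = softmax(z) = [0.6652, 0.2447, 0.09003]
p0 = 0.6652, p2 = 0.09003

∂p0/∂z2 = -p0 × p2 = -0.6652 × 0.09003 = -0.05989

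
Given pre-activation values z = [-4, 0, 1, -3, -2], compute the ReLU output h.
h = [0, 0, 1, 0, 0]

ReLU applied element-wise: max(0,-4)=0, max(0,0)=0, max(0,1)=1, max(0,-3)=0, max(0,-2)=0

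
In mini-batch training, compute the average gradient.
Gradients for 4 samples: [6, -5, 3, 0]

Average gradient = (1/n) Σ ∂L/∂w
Average gradient = 1

Average = (1/4)(6 + -5 + 3 + 0) = 4/4 = 1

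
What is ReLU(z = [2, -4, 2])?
h = [2, 0, 2]

ReLU applied element-wise: max(0,2)=2, max(0,-4)=0, max(0,2)=2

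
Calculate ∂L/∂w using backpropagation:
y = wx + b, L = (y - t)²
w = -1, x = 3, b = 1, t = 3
∂L/∂w = -30

y = wx + b = (-1)(3) + 1 = -2
∂L/∂y = 2(y - t) = 2(-2 - 3) = -10
∂y/∂w = x = 3
∂L/∂w = ∂L/∂y · ∂y/∂w = -10 × 3 = -30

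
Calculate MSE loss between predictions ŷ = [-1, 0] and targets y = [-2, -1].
MSE = 1

MSE = (1/2)((-1--2)² + (0--1)²) = (1/2)(1 + 1) = 1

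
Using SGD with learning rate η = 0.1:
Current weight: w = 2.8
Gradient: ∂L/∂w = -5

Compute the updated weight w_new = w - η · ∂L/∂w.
w_new = 3.3

w_new = w - η·∂L/∂w = 2.8 - 0.1×(-5) = 2.8 - (-0.5) = 3.3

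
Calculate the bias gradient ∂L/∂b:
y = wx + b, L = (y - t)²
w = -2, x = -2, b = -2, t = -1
∂L/∂b = 6

y = wx + b = (-2)(-2) + -2 = 2
∂L/∂y = 2(y - t) = 2(2 - -1) = 6
∂y/∂b = 1
∂L/∂b = ∂L/∂y · ∂y/∂b = 6 × 1 = 6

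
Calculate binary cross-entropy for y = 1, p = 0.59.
L = 0.5276

L = -1·log(0.59) - 0·log(0.41) = -log(0.59) = 0.5276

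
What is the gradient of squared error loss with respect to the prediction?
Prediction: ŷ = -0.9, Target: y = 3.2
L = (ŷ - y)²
∂L/∂ŷ = -8.2

∂L/∂ŷ = 2(ŷ - y) = 2(-0.9 - 3.2) = 2(-4.1) = -8.2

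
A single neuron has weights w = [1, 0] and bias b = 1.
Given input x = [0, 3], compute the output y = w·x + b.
y = 1

y = (1)(0) + (0)(3) + 1 = 1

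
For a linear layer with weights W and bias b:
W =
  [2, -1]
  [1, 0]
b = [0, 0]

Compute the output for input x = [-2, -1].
y = [-3, -2]

Wx = [2×-2 + -1×-1, 1×-2 + 0×-1]
   = [-3, -2]
y = Wx + b = [-3 + 0, -2 + 0] = [-3, -2]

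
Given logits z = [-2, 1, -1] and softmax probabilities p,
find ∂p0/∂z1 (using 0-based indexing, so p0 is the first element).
∂p0/∂z1 = -0.03545

p = softmax(z) = [0.04201, 0.8438, 0.1142]
p0 = 0.04201, p1 = 0.8438

∂p0/∂z1 = -p0 × p1 = -0.04201 × 0.8438 = -0.03545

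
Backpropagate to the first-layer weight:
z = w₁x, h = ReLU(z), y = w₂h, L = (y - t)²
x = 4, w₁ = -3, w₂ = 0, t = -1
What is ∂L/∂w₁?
∂L/∂w₁ = 0

Forward pass:
z = w₁x = -3×4 = -12
h = ReLU(-12) = 0
y = w₂h = 0×0 = 0

Backward pass:
∂L/∂y = 2(y - t) = 2(0 - -1) = 2
∂y/∂h = w₂ = 0
∂h/∂z = 0 (ReLU derivative)
∂z/∂w₁ = x = 4

∂L/∂w₁ = 2 × 0 × 0 × 4 = 0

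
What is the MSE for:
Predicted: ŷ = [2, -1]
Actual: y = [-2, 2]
MSE = 12.5

MSE = (1/2)((2--2)² + (-1-2)²) = (1/2)(16 + 9) = 12.5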